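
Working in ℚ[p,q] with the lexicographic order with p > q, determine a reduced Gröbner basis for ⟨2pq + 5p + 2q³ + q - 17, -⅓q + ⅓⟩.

Buchberger's algorithm terminates because the ascending chain of leading-term ideals stabilizes.

f_1 = 2pq + 5p + 2q³ + q - 17, LT = pq.
f_2 = -⅓q + ⅓, LT = q.

S(f_1,f_2): lcm = pq. S = 7/2p + q³ + ½q - 17/2.
  leading term p: no divisor's leading term divides it; move 7/2p to the remainder.
  leading term q³: subtract (-3q²)·f_2 from q³ + ½q - 17/2 → q² + ½q - 17/2
  leading term q²: subtract (-3q)·f_2 from q² + ½q - 17/2 → 3/2q - 17/2
  leading term q: subtract (-9/2)·f_2 from 3/2q - 17/2 → -7
  leading term 1: no divisor's leading term divides it; move -7 to the remainder.
  remainder 7/2p - 7 ≠ 0; add g_3 = 7/2p - 7 to the basis.

The other S-polynomials (S(f_1,g_3), S(f_2,g_3)) all reduce to 0 modulo the current basis, so we have a Gröbner basis.
Inter-reduce: drop elements whose leading term is divisible by another's, tail-reduce, and make monic.

G = {p - 2, q - 1}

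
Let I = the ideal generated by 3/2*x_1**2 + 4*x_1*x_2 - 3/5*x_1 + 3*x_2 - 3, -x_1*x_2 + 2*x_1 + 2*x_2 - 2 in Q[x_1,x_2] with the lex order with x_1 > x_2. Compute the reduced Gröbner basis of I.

f_1 = 3/2*x_1**2 + 4*x_1*x_2 - 3/5*x_1 + 3*x_2 - 3, LT = x_1**2.
f_2 = -x_1*x_2 + 2*x_1 + 2*x_2 - 2, LT = x_1*x_2.

S(f_1,f_2): lcm = x_1**2*x_2. S = 2*x_1**2 + 8/3*x_1*x_2**2 + 8/5*x_1*x_2 - 2*x_1 + 2*x_2**2 - 2*x_2.
  leading term x_1**2: subtract (4/3)·f_1 from 2*x_1**2 + 8/3*x_1*x_2**2 + 8/5*x_1*x_2 - 2*x_1 + 2*x_2**2 - 2*x_2 → 8/3*x_1*x_2**2 - 56/15*x_1*x_2 - 6/5*x_1 + 2*x_2**2 - 6*x_2 + 4
  leading term x_1*x_2**2: subtract (-8/3*x_2)·f_2 from 8/3*x_1*x_2**2 - 56/15*x_1*x_2 - 6/5*x_1 + 2*x_2**2 - 6*x_2 + 4 → 8/5*x_1*x_2 - 6/5*x_1 + 22/3*x_2**2 - 34/3*x_2 + 4
  leading term x_1*x_2: subtract (-8/5)·f_2 from 8/5*x_1*x_2 - 6/5*x_1 + 22/3*x_2**2 - 34/3*x_2 + 4 → 2*x_1 + 22/3*x_2**2 - 122/15*x_2 + 4/5
  leading term x_1: no divisor's leading term divides it; move 2*x_1 to the remainder.
  leading term x_2**2: no divisor's leading term divides it; move 22/3*x_2**2 to the remainder.
  leading term x_2: no divisor's leading term divides it; move -122/15*x_2 to the remainder.
  leading term 1: no divisor's leading term divides it; move 4/5 to the remainder.
  remainder 2*x_1 + 22/3*x_2**2 - 122/15*x_2 + 4/5 ≠ 0; add g_3 = 2*x_1 + 22/3*x_2**2 - 122/15*x_2 + 4/5 to the basis.

S(f_2,g_3): lcm = x_1*x_2. S = -2*x_1 - 11/3*x_2**3 + 61/15*x_2**2 - 12/5*x_2 + 2.
  leading term x_1: subtract (-1)·g_3 from -2*x_1 - 11/3*x_2**3 + 61/15*x_2**2 - 12/5*x_2 + 2 → -11/3*x_2**3 + 57/5*x_2**2 - 158/15*x_2 + 14/5
  leading term x_2**3: no divisor's leading term divides it; move -11/3*x_2**3 to the remainder.
  leading term x_2**2: no divisor's leading term divides it; move 57/5*x_2**2 to the remainder.
  leading term x_2: no divisor's leading term divides it; move -158/15*x_2 to the remainder.
  leading term 1: no divisor's leading term divides it; move 14/5 to the remainder.
  remainder -11/3*x_2**3 + 57/5*x_2**2 - 158/15*x_2 + 14/5 ≠ 0; add g_4 = -11/3*x_2**3 + 57/5*x_2**2 - 158/15*x_2 + 14/5 to the basis.

The other S-polynomials (S(f_1,g_3), S(f_1,g_4), S(f_2,g_4), S(g_3,g_4)) all reduce to 0 modulo the current basis, so we have a Gröbner basis.
Inter-reduce: drop elements whose leading term is divisible by another's, tail-reduce, and make monic.

G = {x_1 + 11/3*x_2**2 - 61/15*x_2 + 2/5, x_2**3 - 171/55*x_2**2 + 158/55*x_2 - 42/55}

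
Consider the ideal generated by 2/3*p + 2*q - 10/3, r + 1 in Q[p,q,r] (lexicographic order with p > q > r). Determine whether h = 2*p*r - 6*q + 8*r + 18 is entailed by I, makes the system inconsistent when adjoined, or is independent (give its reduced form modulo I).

First compute the reduced Gröbner basis of I by Buchberger's algorithm.
f_1 = 2/3*p + 2*q - 10/3, LT = p.
f_2 = r + 1, LT = r.

The S-polynomials (S(f_1,f_2)) all reduce to 0 modulo the current basis, so we have a Gröbner basis.
Inter-reduce: drop elements whose leading term is divisible by another's, tail-reduce, and make monic.
Reduced Gröbner basis: {p + 3*q - 5, r + 1}.
Label its elements g_1 = p + 3*q - 5, g_2 = r + 1.

Reduce h = 2*p*r - 6*q + 8*r + 18 modulo G:
  leading term p*r: subtract (2*r)·g_1 from 2*p*r - 6*q + 8*r + 18 → -6*q*r - 6*q + 18*r + 18
  leading term q*r: subtract (-6*q)·g_2 from -6*q*r - 6*q + 18*r + 18 → 18*r + 18
  leading term r: subtract (18)·g_2 from 18*r + 18 → 0
  normal form = 0.
Since the normal form is 0, h ∈ I.

2*p*r - 6*q + 8*r + 18 lies in I (it reduces to 0).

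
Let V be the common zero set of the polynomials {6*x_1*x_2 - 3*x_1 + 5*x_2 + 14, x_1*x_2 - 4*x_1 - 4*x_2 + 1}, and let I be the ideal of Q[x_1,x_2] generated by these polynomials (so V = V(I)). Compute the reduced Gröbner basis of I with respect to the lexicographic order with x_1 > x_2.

f_1 = 6*x_1*x_2 - 3*x_1 + 5*x_2 + 14, LT = x_1*x_2.
f_2 = x_1*x_2 - 4*x_1 - 4*x_2 + 1, LT = x_1*x_2.

S(f_1,f_2): lcm = x_1*x_2. S = 7/2*x_1 + 29/6*x_2 + 4/3.
  leading term x_1: no divisor's leading term divides it; move 7/2*x_1 to the remainder.
  leading term x_2: no divisor's leading term divides it; move 29/6*x_2 to the remainder.
  leading term 1: no divisor's leading term divides it; move 4/3 to the remainder.
  remainder 7/2*x_1 + 29/6*x_2 + 4/3 ≠ 0; add g_3 = 7/2*x_1 + 29/6*x_2 + 4/3 to the basis.

S(f_1,g_3): lcm = x_1*x_2. S = -1/2*x_1 - 29/21*x_2**2 + 19/42*x_2 + 7/3.
  leading term x_1: subtract (-1/7)·g_3 from -1/2*x_1 - 29/21*x_2**2 + 19/42*x_2 + 7/3 → -29/21*x_2**2 + 8/7*x_2 + 53/21
  leading term x_2**2: no divisor's leading term divides it; move -29/21*x_2**2 to the remainder.
  leading term x_2: no divisor's leading term divides it; move 8/7*x_2 to the remainder.
  leading term 1: no divisor's leading term divides it; move 53/21 to the remainder.
  remainder -29/21*x_2**2 + 8/7*x_2 + 53/21 ≠ 0; add g_4 = -29/21*x_2**2 + 8/7*x_2 + 53/21 to the basis.

S(f_2,g_3): lcm = x_1*x_2. S = -4*x_1 - 29/21*x_2**2 - 92/21*x_2 + 1.
  leading term x_1: subtract (-8/7)·g_3 from -4*x_1 - 29/21*x_2**2 - 92/21*x_2 + 1 → -29/21*x_2**2 + 8/7*x_2 + 53/21
  leading term x_2**2: subtract (1)·g_4 from -29/21*x_2**2 + 8/7*x_2 + 53/21 → 0
  remainder 0.

S(f_1,g_4): lcm = x_1*x_2**2. S = 19/58*x_1*x_2 + 53/29*x_1 + 5/6*x_2**2 + 7/3*x_2.
  leading term x_1*x_2: subtract (19/348)·f_1 from 19/58*x_1*x_2 + 53/29*x_1 + 5/6*x_2**2 + 7/3*x_2 → 231/116*x_1 + 5/6*x_2**2 + 239/116*x_2 - 133/174
  leading term x_1: subtract (33/58)·g_3 from 231/116*x_1 + 5/6*x_2**2 + 239/116*x_2 - 133/174 → 5/6*x_2**2 - 20/29*x_2 - 265/174
  leading term x_2**2: subtract (-35/58)·g_4 from 5/6*x_2**2 - 20/29*x_2 - 265/174 → 0
  remainder 0.

S(f_2,g_4): lcm = x_1*x_2**2. S = -92/29*x_1*x_2 + 53/29*x_1 - 4*x_2**2 + x_2.
  leading term x_1*x_2: subtract (-46/87)·f_1 from -92/29*x_1*x_2 + 53/29*x_1 - 4*x_2**2 + x_2 → 7/29*x_1 - 4*x_2**2 + 317/87*x_2 + 644/87
  leading term x_1: subtract (2/29)·g_3 from 7/29*x_1 - 4*x_2**2 + 317/87*x_2 + 644/87 → -4*x_2**2 + 96/29*x_2 + 212/29
  leading term x_2**2: subtract (84/29)·g_4 from -4*x_2**2 + 96/29*x_2 + 212/29 → 0
  remainder 0.

S(g_3,g_4): leading monomials are coprime, so the S-polynomial reduces to 0 (Buchberger's first criterion).
Every S-polynomial of the final basis reduces to 0, so we have a Gröbner basis.
Inter-reduce: drop elements whose leading term is divisible by another's, tail-reduce, and make monic.

G = {x_1 + 29/21*x_2 + 8/21, x_2**2 - 24/29*x_2 - 53/29}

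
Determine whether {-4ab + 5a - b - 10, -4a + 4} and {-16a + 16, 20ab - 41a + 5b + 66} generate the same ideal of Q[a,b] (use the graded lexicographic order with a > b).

Yes, the ideals are equal.

Since reduced Gröbner bases are canonical representatives of ideals under a given ordering, it suffices to compute and compare them.
Buchberger on the first generating set:
f_1 = -4ab + 5a - b - 10, LT = ab.
f_2 = -4a + 4, LT = a.

S(f_1,f_2): lcm = ab. S = -5/4a + 5/4b + 5/2.
  reduce S modulo (f_1, f_2):
  remainder 5/4b + 5/4 ≠ 0; add g_3 = 5/4b + 5/4 to the basis.

The other S-polynomials (S(f_1,g_3), S(f_2,g_3)) all reduce to 0 modulo the current basis, so we have a Gröbner basis.
Inter-reduce: drop elements whose leading term is divisible by another's, tail-reduce, and make monic.
Reduced Gröbner basis: {a - 1, b + 1}.

Buchberger on the second generating set:
h_1 = -16a + 16, LT = a.
h_2 = 20ab - 41a + 5b + 66, LT = ab.

S(h_1,h_2): lcm = ab. S = 41/20a - 5/4b - 33/10.
  reduce S modulo (h_1, h_2):
  remainder -5/4b - 5/4 ≠ 0; add k_3 = -5/4b - 5/4 to the basis.

The other S-polynomials (S(h_1,k_3), S(h_2,k_3)) all reduce to 0 modulo the current basis, so we have a Gröbner basis.
Inter-reduce: drop elements whose leading term is divisible by another's, tail-reduce, and make monic.
Reduced Gröbner basis: {a - 1, b + 1}.

These coincide, so the ideals are equal.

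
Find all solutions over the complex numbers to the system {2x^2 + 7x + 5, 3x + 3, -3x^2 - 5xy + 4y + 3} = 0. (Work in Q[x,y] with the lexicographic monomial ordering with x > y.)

Compute a lex Gröbner basis by Buchberger's algorithm.
f_1 = 2x^2 + 7x + 5, LT = x^2.
f_2 = 3x + 3, LT = x.
f_3 = -3x^2 - 5xy + 4y + 3, LT = x^2.

S(f_1,f_3): lcm = x^2. S = -5/3xy + 7/2x + 4/3y + 7/2.
  leading term xy: subtract (-5/9y)·f_2 from -5/3xy + 7/2x + 4/3y + 7/2 → 7/2x + 3y + 7/2
  leading term x: subtract (7/6)·f_2 from 7/2x + 3y + 7/2 → 3y
  leading term y: no divisor's leading term divides it; move 3y to the remainder.
  remainder 3y ≠ 0; add h_4 = 3y to the basis.

The other S-polynomials (S(f_1,f_2), S(f_2,f_3), S(f_1,h_4), S(f_2,h_4), S(f_3,h_4)) all reduce to 0 modulo the current basis, so we have a Gröbner basis.
Inter-reduce: drop elements whose leading term is divisible by another's, tail-reduce, and make monic.
Reduced Gröbner basis: {x + 1, y}.

A lex Gröbner basis eliminates variables successively. Here y depends only on y, with roots {0}; lifting each root through the earlier basis elements recovers the full solutions.
  y = 0: the earlier basis element becomes x + 1 = 0, giving x = -1 — point (-1, 0).
Substituting each solution back into the original system confirms all equations vanish.
A lex Gröbner basis triangularizes the system, enabling back-substitution.

{(-1, 0)}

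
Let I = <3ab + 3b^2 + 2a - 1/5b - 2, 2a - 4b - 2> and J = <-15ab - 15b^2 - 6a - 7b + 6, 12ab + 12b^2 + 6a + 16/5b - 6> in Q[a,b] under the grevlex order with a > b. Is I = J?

Since reduced Gröbner bases are canonical representatives of ideals under a given ordering, it suffices to compute and compare them.
Buchberger on the first generating set:
f_1 = 3ab + 3b^2 + 2a - 1/5b - 2, LT = ab.
f_2 = 2a - 4b - 2, LT = a.

S(f_1,f_2): lcm = ab. S = 3b^2 + 2/3a + 14/15b - 2/3.
  reduce S modulo (f_1, f_2):
  remainder 3b^2 + 34/15b ≠ 0; add g_3 = 3b^2 + 34/15b to the basis.

The other S-polynomials (S(f_1,g_3), S(f_2,g_3)) all reduce to 0 modulo the current basis, so we have a Gröbner basis.
Inter-reduce: drop elements whose leading term is divisible by another's, tail-reduce, and make monic.
Reduced Gröbner basis: {b^2 + 34/45b, a - 2b - 1}.

Buchberger on the second generating set:
h_1 = -15ab - 15b^2 - 6a - 7b + 6, LT = ab.
h_2 = 12ab + 12b^2 + 6a + 16/5b - 6, LT = ab.

S(h_1,h_2): lcm = ab. S = -1/10a + 1/5b + 1/10.
  reduce S modulo (h_1, h_2):
  remainder -1/10a + 1/5b + 1/10 ≠ 0; add k_3 = -1/10a + 1/5b + 1/10 to the basis.

S(h_1,k_3): lcm = ab. S = 3b^2 + 2/5a + 22/15b - 2/5.
  reduce S modulo (h_1, h_2, k_3):
  remainder 3b^2 + 34/15b ≠ 0; add k_4 = 3b^2 + 34/15b to the basis.

The other S-polynomials (S(h_2,k_3), S(h_1,k_4), S(h_2,k_4), S(k_3,k_4)) all reduce to 0 modulo the current basis, so we have a Gröbner basis.
Inter-reduce: drop elements whose leading term is divisible by another's, tail-reduce, and make monic.
Reduced Gröbner basis: {b^2 + 34/45b, a - 2b - 1}.

These coincide, so the ideals are equal.

Yes, the ideals are equal.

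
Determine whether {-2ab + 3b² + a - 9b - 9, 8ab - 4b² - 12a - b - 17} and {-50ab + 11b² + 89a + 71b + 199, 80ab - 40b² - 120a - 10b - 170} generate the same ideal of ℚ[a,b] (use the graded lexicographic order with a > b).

Since reduced Gröbner bases are canonical representatives of ideals under a given ordering, it suffices to compute and compare them.
Buchberger on the first generating set:
f_1 = -2ab + 3b² + a - 9b - 9, LT = ab.
f_2 = 8ab - 4b² - 12a - b - 17, LT = ab.

S(f_1,f_2): lcm = ab. S = -b² + a + 37/8b + 53/8.
  leading term b²: no divisor's leading term divides it; move -b² to the remainder.
  leading term a: no divisor's leading term divides it; move a to the remainder.
  leading term b: no divisor's leading term divides it; move 37/8b to the remainder.
  leading term 1: no divisor's leading term divides it; move 53/8 to the remainder.
  remainder -b² + a + 37/8b + 53/8 ≠ 0; add g_3 = -b² + a + 37/8b + 53/8 to the basis.

S(f_1,g_3): lcm = ab². S = -3/2b³ + a² + 33/8ab + 9/2b² + 53/8a + 9/2b.
  leading term b³: subtract (3/2b)·g_3 from -3/2b³ + a² + 33/8ab + 9/2b² + 53/8a + 9/2b → a² + 21/8ab - 39/16b² + 53/8a - 87/16b
  leading term a²: no divisor's leading term divides it; move a² to the remainder.
  leading term ab: subtract (-21/16)·f_1 from 21/8ab - 39/16b² + 53/8a - 87/16b → 3/2b² + 127/16a - 69/4b - 189/16
  leading term b²: subtract (-3/2)·g_3 from 3/2b² + 127/16a - 69/4b - 189/16 → 151/16a - 165/16b - 15/8
  leading term a: no divisor's leading term divides it; move 151/16a to the remainder.
  leading term b: no divisor's leading term divides it; move -165/16b to the remainder.
  leading term 1: no divisor's leading term divides it; move -15/8 to the remainder.
  remainder a² + 151/16a - 165/16b - 15/8 ≠ 0; add g_4 = a² + 151/16a - 165/16b - 15/8 to the basis.

The other S-polynomials (S(f_2,g_3), S(f_1,g_4), S(f_2,g_4), S(g_3,g_4)) all reduce to 0 modulo the current basis, so we have a Gröbner basis.
Inter-reduce: drop elements whose leading term is divisible by another's, tail-reduce, and make monic.
Reduced Gröbner basis: {a² + 151/16a - 165/16b - 15/8, ab - 2a - 39/16b - 87/16, b² - a - 37/8b - 53/8}.

Buchberger on the second generating set:
h_1 = -50ab + 11b² + 89a + 71b + 199, LT = ab.
h_2 = 80ab - 40b² - 120a - 10b - 170, LT = ab.

S(h_1,h_2): lcm = ab. S = 7/25b² - 7/25a - 259/200b - 371/200.
  leading term b²: no divisor's leading term divides it; move 7/25b² to the remainder.
  leading term a: no divisor's leading term divides it; move -7/25a to the remainder.
  leading term b: no divisor's leading term divides it; move -259/200b to the remainder.
  leading term 1: no divisor's leading term divides it; move -371/200 to the remainder.
  remainder 7/25b² - 7/25a - 259/200b - 371/200 ≠ 0; add k_3 = 7/25b² - 7/25a - 259/200b - 371/200 to the basis.

S(h_1,k_3): lcm = ab². S = -11/50b³ + a² + 569/200ab - 71/50b² + 53/8a - 199/50b.
  leading term b³: subtract (-11/14b)·k_3 from -11/50b³ + a² + 569/200ab - 71/50b² + 53/8a - 199/50b → a² + 21/8ab - 39/16b² + 53/8a - 87/16b
  leading term a²: no divisor's leading term divides it; move a² to the remainder.
  leading term ab: subtract (-21/400)·h_1 from 21/8ab - 39/16b² + 53/8a - 87/16b → -93/50b² + 4519/400a - 171/100b + 4179/400
  leading term b²: subtract (-93/14)·k_3 from -93/50b² + 4519/400a - 171/100b + 4179/400 → 151/16a - 165/16b - 15/8
  leading term a: no divisor's leading term divides it; move 151/16a to the remainder.
  leading term b: no divisor's leading term divides it; move -165/16b to the remainder.
  leading term 1: no divisor's leading term divides it; move -15/8 to the remainder.
  remainder a² + 151/16a - 165/16b - 15/8 ≠ 0; add k_4 = a² + 151/16a - 165/16b - 15/8 to the basis.

The other S-polynomials (S(h_2,k_3), S(h_1,k_4), S(h_2,k_4), S(k_3,k_4)) all reduce to 0 modulo the current basis, so we have a Gröbner basis.
Inter-reduce: drop elements whose leading term is divisible by another's, tail-reduce, and make monic.
Reduced Gröbner basis: {a² + 151/16a - 165/16b - 15/8, ab - 2a - 39/16b - 87/16, b² - a - 37/8b - 53/8}.

Same reduced basis, so the two generating sets span the same ideal.
The choice of monomial ordering does not affect the verdict — as long as both bases are computed under the same ordering, their equality decides ideal equality.

Yes, the ideals are equal.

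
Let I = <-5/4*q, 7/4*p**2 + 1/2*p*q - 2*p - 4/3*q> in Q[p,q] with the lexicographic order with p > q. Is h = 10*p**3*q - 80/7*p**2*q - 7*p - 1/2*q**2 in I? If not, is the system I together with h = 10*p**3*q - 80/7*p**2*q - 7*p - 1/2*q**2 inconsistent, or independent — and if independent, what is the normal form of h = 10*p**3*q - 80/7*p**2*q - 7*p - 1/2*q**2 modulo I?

10*p**3*q - 80/7*p**2*q - 7*p - 1/2*q**2 is independent of I; its normal form modulo I is -7*p.

First compute the reduced Gröbner basis of I by Buchberger's algorithm.
f_1 = -5/4*q, LT = q.
f_2 = 7/4*p**2 + 1/2*p*q - 2*p - 4/3*q, LT = p**2.

The S-polynomials (S(f_1,f_2)) all reduce to 0 modulo the current basis, so we have a Gröbner basis.
Inter-reduce: drop elements whose leading term is divisible by another's, tail-reduce, and make monic.
Reduced Gröbner basis: {p**2 - 8/7*p, q}.
Label its elements g_1 = p**2 - 8/7*p, g_2 = q.

Reduce h = 10*p**3*q - 80/7*p**2*q - 7*p - 1/2*q**2 modulo G:
  leading term p**3*q: subtract (10*p*q)·g_1 from 10*p**3*q - 80/7*p**2*q - 7*p - 1/2*q**2 → -7*p - 1/2*q**2
  leading term p: no divisor's leading term divides it; move -7*p to the remainder.
  leading term q**2: subtract (-1/2*q)·g_2 from -1/2*q**2 → 0
  normal form = -7*p.
The normal form is nonzero, so h ∉ I. Since h minus its normal form lies in I, I + (h) = I + (r) where r = -7*p; decide whether this ideal is the whole ring.
Run Buchberger on G together with r (pairs among the g_i already reduce to 0 since G is a Gröbner basis):
g_1 = p**2 - 8/7*p, LT = p**2.
g_2 = q, LT = q.
r = -7*p, LT = p.

The S-polynomials (S(g_1,g_2), S(g_1,r), S(g_2,r)) all reduce to 0 modulo the current basis, so we have a Gröbner basis.
Inter-reduce: drop elements whose leading term is divisible by another's, tail-reduce, and make monic.
Reduced Gröbner basis: {p, q}.
The reduced Gröbner basis of I + (h) is {p, q} ≠ {1}, a proper ideal, so the enlarged system stays consistent: h is independent of I, with normal form -7*p.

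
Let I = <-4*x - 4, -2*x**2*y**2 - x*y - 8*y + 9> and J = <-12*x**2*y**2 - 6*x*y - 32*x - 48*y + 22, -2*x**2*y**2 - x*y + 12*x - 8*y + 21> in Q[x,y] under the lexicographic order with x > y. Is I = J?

Since reduced Gröbner bases are canonical representatives of ideals under a given ordering, it suffices to compute and compare them.
Buchberger on the first generating set:
f_1 = -4*x - 4, LT = x.
f_2 = -2*x**2*y**2 - x*y - 8*y + 9, LT = x**2*y**2.

S(f_1,f_2): lcm = x**2*y**2. S = x*y**2 - 1/2*x*y - 4*y + 9/2.
  leading term x*y**2: subtract (-1/4*y**2)·f_1 from x*y**2 - 1/2*x*y - 4*y + 9/2 → -1/2*x*y - y**2 - 4*y + 9/2
  leading term x*y: subtract (1/8*y)·f_1 from -1/2*x*y - y**2 - 4*y + 9/2 → -y**2 - 7/2*y + 9/2
  leading term y**2: no divisor's leading term divides it; move -y**2 to the remainder.
  leading term y: no divisor's leading term divides it; move -7/2*y to the remainder.
  leading term 1: no divisor's leading term divides it; move 9/2 to the remainder.
  remainder -y**2 - 7/2*y + 9/2 ≠ 0; add g_3 = -y**2 - 7/2*y + 9/2 to the basis.

S(f_1,g_3): leading monomials are coprime, so the S-polynomial reduces to 0 (Buchberger's first criterion).
S(f_2,g_3): lcm = x**2*y**2. S = -7/2*x**2*y + 9/2*x**2 + 1/2*x*y + 4*y - 9/2.
  leading term x**2*y: subtract (7/8*x*y)·f_1 from -7/2*x**2*y + 9/2*x**2 + 1/2*x*y + 4*y - 9/2 → 9/2*x**2 + 4*x*y + 4*y - 9/2
  leading term x**2: subtract (-9/8*x)·f_1 from 9/2*x**2 + 4*x*y + 4*y - 9/2 → 4*x*y - 9/2*x + 4*y - 9/2
  leading term x*y: subtract (-y)·f_1 from 4*x*y - 9/2*x + 4*y - 9/2 → -9/2*x - 9/2
  leading term x: subtract (9/8)·f_1 from -9/2*x - 9/2 → 0
  remainder 0.

Every S-polynomial of the final basis reduces to 0, so we have a Gröbner basis.
Inter-reduce: drop elements whose leading term is divisible by another's, tail-reduce, and make monic.
Reduced Gröbner basis: {x + 1, y**2 + 7/2*y - 9/2}.

Buchberger on the second generating set:
h_1 = -12*x**2*y**2 - 6*x*y - 32*x - 48*y + 22, LT = x**2*y**2.
h_2 = -2*x**2*y**2 - x*y + 12*x - 8*y + 21, LT = x**2*y**2.

S(h_1,h_2): lcm = x**2*y**2. S = 26/3*x + 26/3.
  leading term x: no divisor's leading term divides it; move 26/3*x to the remainder.
  leading term 1: no divisor's leading term divides it; move 26/3 to the remainder.
  remainder 26/3*x + 26/3 ≠ 0; add k_3 = 26/3*x + 26/3 to the basis.

S(h_1,k_3): lcm = x**2*y**2. S = -x*y**2 + 1/2*x*y + 8/3*x + 4*y - 11/6.
  leading term x*y**2: subtract (-3/26*y**2)·k_3 from -x*y**2 + 1/2*x*y + 8/3*x + 4*y - 11/6 → 1/2*x*y + 8/3*x + y**2 + 4*y - 11/6
  leading term x*y: subtract (3/52*y)·k_3 from 1/2*x*y + 8/3*x + y**2 + 4*y - 11/6 → 8/3*x + y**2 + 7/2*y - 11/6
  leading term x: subtract (4/13)·k_3 from 8/3*x + y**2 + 7/2*y - 11/6 → y**2 + 7/2*y - 9/2
  leading term y**2: no divisor's leading term divides it; move y**2 to the remainder.
  leading term y: no divisor's leading term divides it; move 7/2*y to the remainder.
  leading term 1: no divisor's leading term divides it; move -9/2 to the remainder.
  remainder y**2 + 7/2*y - 9/2 ≠ 0; add k_4 = y**2 + 7/2*y - 9/2 to the basis.

S(h_2,k_3): lcm = x**2*y**2. S = -x*y**2 + 1/2*x*y - 6*x + 4*y - 21/2.
  leading term x*y**2: subtract (-3/26*y**2)·k_3 from -x*y**2 + 1/2*x*y - 6*x + 4*y - 21/2 → 1/2*x*y - 6*x + y**2 + 4*y - 21/2
  leading term x*y: subtract (3/52*y)·k_3 from 1/2*x*y - 6*x + y**2 + 4*y - 21/2 → -6*x + y**2 + 7/2*y - 21/2
  leading term x: subtract (-9/13)·k_3 from -6*x + y**2 + 7/2*y - 21/2 → y**2 + 7/2*y - 9/2
  leading term y**2: subtract (1)·k_4 from y**2 + 7/2*y - 9/2 → 0
  remainder 0.

S(h_1,k_4): lcm = x**2*y**2. S = -7/2*x**2*y + 9/2*x**2 + 1/2*x*y + 8/3*x + 4*y - 11/6.
  leading term x**2*y: subtract (-21/52*x*y)·k_3 from -7/2*x**2*y + 9/2*x**2 + 1/2*x*y + 8/3*x + 4*y - 11/6 → 9/2*x**2 + 4*x*y + 8/3*x + 4*y - 11/6
  leading term x**2: subtract (27/52*x)·k_3 from 9/2*x**2 + 4*x*y + 8/3*x + 4*y - 11/6 → 4*x*y - 11/6*x + 4*y - 11/6
  leading term x*y: subtract (6/13*y)·k_3 from 4*x*y - 11/6*x + 4*y - 11/6 → -11/6*x - 11/6
  leading term x: subtract (-11/52)·k_3 from -11/6*x - 11/6 → 0
  remainder 0.

S(h_2,k_4): lcm = x**2*y**2. S = -7/2*x**2*y + 9/2*x**2 + 1/2*x*y - 6*x + 4*y - 21/2.
  leading term x**2*y: subtract (-21/52*x*y)·k_3 from -7/2*x**2*y + 9/2*x**2 + 1/2*x*y - 6*x + 4*y - 21/2 → 9/2*x**2 + 4*x*y - 6*x + 4*y - 21/2
  leading term x**2: subtract (27/52*x)·k_3 from 9/2*x**2 + 4*x*y - 6*x + 4*y - 21/2 → 4*x*y - 21/2*x + 4*y - 21/2
  leading term x*y: subtract (6/13*y)·k_3 from 4*x*y - 21/2*x + 4*y - 21/2 → -21/2*x - 21/2
  leading term x: subtract (-63/52)·k_3 from -21/2*x - 21/2 → 0
  remainder 0.

S(k_3,k_4): leading monomials are coprime, so the S-polynomial reduces to 0 (Buchberger's first criterion).
Every S-polynomial of the final basis reduces to 0, so we have a Gröbner basis.
Inter-reduce: drop elements whose leading term is divisible by another's, tail-reduce, and make monic.
Reduced Gröbner basis: {x + 1, y**2 + 7/2*y - 9/2}.

These coincide, so the ideals are equal.

Yes, the ideals are equal.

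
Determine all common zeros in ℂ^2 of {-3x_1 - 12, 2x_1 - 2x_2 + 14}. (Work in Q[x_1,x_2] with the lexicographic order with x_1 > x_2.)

Compute a lex Gröbner basis by Buchberger's algorithm.
f_1 = -3x_1 - 12, LT = x_1.
f_2 = 2x_1 - 2x_2 + 14, LT = x_1.

S(f_1,f_2): lcm = x_1. S = x_2 - 3.
  leading term x_2: no divisor's leading term divides it; move x_2 to the remainder.
  leading term 1: no divisor's leading term divides it; move -3 to the remainder.
  remainder x_2 - 3 ≠ 0; add h_3 = x_2 - 3 to the basis.

The other S-polynomials (S(f_1,h_3), S(f_2,h_3)) all reduce to 0 modulo the current basis, so we have a Gröbner basis.
Inter-reduce: drop elements whose leading term is divisible by another's, tail-reduce, and make monic.
Reduced Gröbner basis: {x_1 + 4, x_2 - 3}.

Elimination: the polynomial x_2 - 3 lies in the elimination ideal for x_2, so x_2 ∈ {3}. For each such x_2, the remaining basis elements (now univariate) give the rest of the solution.
  x_2 = 3: the earlier basis element becomes x_1 + 4 = 0, giving x_1 = -4 — point (-4, 3).

{(-4, 3)}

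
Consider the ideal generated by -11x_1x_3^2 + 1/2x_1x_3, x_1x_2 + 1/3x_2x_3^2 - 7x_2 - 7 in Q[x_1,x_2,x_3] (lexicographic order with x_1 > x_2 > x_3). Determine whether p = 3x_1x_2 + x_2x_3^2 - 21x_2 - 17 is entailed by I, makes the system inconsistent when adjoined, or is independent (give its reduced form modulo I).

First compute the reduced Gröbner basis of I by Buchberger's algorithm.
f_1 = -11x_1x_3^2 + 1/2x_1x_3, LT = x_1x_3^2.
f_2 = x_1x_2 + 1/3x_2x_3^2 - 7x_2 - 7, LT = x_1x_2.

S(f_1,f_2): lcm = x_1x_2x_3^2. S = -1/22x_1x_2x_3 - 1/3x_2x_3^4 + 7x_2x_3^2 + 7x_3^2.
  leading term x_1x_2x_3: subtract (-1/22x_3)·f_2 from -1/22x_1x_2x_3 - 1/3x_2x_3^4 + 7x_2x_3^2 + 7x_3^2 → -1/3x_2x_3^4 + 1/66x_2x_3^3 + 7x_2x_3^2 - 7/22x_2x_3 + 7x_3^2 - 7/22x_3
  leading term x_2x_3^4: no divisor's leading term divides it; move -1/3x_2x_3^4 to the remainder.
  leading term x_2x_3^3: no divisor's leading term divides it; move 1/66x_2x_3^3 to the remainder.
  leading term x_2x_3^2: no divisor's leading term divides it; move 7x_2x_3^2 to the remainder.
  leading term x_2x_3: no divisor's leading term divides it; move -7/22x_2x_3 to the remainder.
  leading term x_3^2: no divisor's leading term divides it; move 7x_3^2 to the remainder.
  leading term x_3: no divisor's leading term divides it; move -7/22x_3 to the remainder.
  remainder -1/3x_2x_3^4 + 1/66x_2x_3^3 + 7x_2x_3^2 - 7/22x_2x_3 + 7x_3^2 - 7/22x_3 ≠ 0; add h_3 = -1/3x_2x_3^4 + 1/66x_2x_3^3 + 7x_2x_3^2 - 7/22x_2x_3 + 7x_3^2 - 7/22x_3 to the basis.

The other S-polynomials (S(f_1,h_3), S(f_2,h_3)) all reduce to 0 modulo the current basis, so we have a Gröbner basis.
Inter-reduce: drop elements whose leading term is divisible by another's, tail-reduce, and make monic.
Reduced Gröbner basis: {x_1x_2 + 1/3x_2x_3^2 - 7x_2 - 7, x_1x_3^2 - 1/22x_1x_3, x_2x_3^4 - 1/22x_2x_3^3 - 21x_2x_3^2 + 21/22x_2x_3 - 21x_3^2 + 21/22x_3}.
Label its elements g_1 = x_1x_2 + 1/3x_2x_3^2 - 7x_2 - 7, g_2 = x_1x_3^2 - 1/22x_1x_3, g_3 = x_2x_3^4 - 1/22x_2x_3^3 - 21x_2x_3^2 + 21/22x_2x_3 - 21x_3^2 + 21/22x_3.

Reduce p = 3x_1x_2 + x_2x_3^2 - 21x_2 - 17 modulo G:
  leading term x_1x_2: subtract (3)·g_1 from 3x_1x_2 + x_2x_3^2 - 21x_2 - 17 → 4
  leading term 1: no divisor's leading term divides it; move 4 to the remainder.
  normal form = 4.
The normal form is nonzero, so p ∉ I. Since p minus its normal form lies in I, I + (p) = I + (r) where r = 4; decide whether this ideal is the whole ring.
Here r = 4 is a nonzero constant, hence a unit: 1 ∈ I + (p), the Gröbner basis of I + (p) is {1}, and the enlarged system has no common solution — adjoining p is inconsistent.

Adjoining 3x_1x_2 + x_2x_3^2 - 21x_2 - 17 makes the ideal the whole ring: the system is inconsistent.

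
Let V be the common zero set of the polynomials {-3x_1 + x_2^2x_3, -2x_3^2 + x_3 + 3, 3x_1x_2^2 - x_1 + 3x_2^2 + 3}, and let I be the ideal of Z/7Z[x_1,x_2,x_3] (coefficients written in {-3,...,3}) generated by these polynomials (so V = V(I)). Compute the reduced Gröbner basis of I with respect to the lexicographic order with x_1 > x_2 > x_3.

f_1 = -3x_1 + x_2^2x_3, LT = x_1.
f_2 = -2x_3^2 + x_3 + 3, LT = x_3^2.
f_3 = 3x_1x_2^2 - x_1 + 3x_2^2 + 3, LT = x_1x_2^2.

S(f_1,f_2): leading monomials are coprime, so the S-polynomial reduces to 0 (Buchberger's first criterion).
S(f_1,f_3): lcm = x_1x_2^2. S = -2x_1 + 2x_2^4x_3 - x_2^2 - 1.
  leading term x_1: subtract (3)·f_1 from -2x_1 + 2x_2^4x_3 - x_2^2 - 1 → 2x_2^4x_3 - 3x_2^2x_3 - x_2^2 - 1
  leading term x_2^4x_3: no divisor's leading term divides it; move 2x_2^4x_3 to the remainder.
  leading term x_2^2x_3: no divisor's leading term divides it; move -3x_2^2x_3 to the remainder.
  leading term x_2^2: no divisor's leading term divides it; move -x_2^2 to the remainder.
  leading term 1: no divisor's leading term divides it; move -1 to the remainder.
  remainder 2x_2^4x_3 - 3x_2^2x_3 - x_2^2 - 1 ≠ 0; add g_4 = 2x_2^4x_3 - 3x_2^2x_3 - x_2^2 - 1 to the basis.

S(f_2,f_3): leading monomials are coprime, so the S-polynomial reduces to 0 (Buchberger's first criterion).
S(f_1,g_4): leading monomials are coprime, so the S-polynomial reduces to 0 (Buchberger's first criterion).
S(f_2,g_4): lcm = x_2^4x_3^2. S = 3x_2^4x_3 + 2x_2^4 - 2x_2^2x_3^2 - 3x_2^2x_3 - 3x_3.
  leading term x_2^4x_3: subtract (-2)·g_4 from 3x_2^4x_3 + 2x_2^4 - 2x_2^2x_3^2 - 3x_2^2x_3 - 3x_3 → 2x_2^4 - 2x_2^2x_3^2 - 2x_2^2x_3 - 2x_2^2 - 3x_3 - 2
  leading term x_2^4: no divisor's leading term divides it; move 2x_2^4 to the remainder.
  leading term x_2^2x_3^2: subtract (x_2^2)·f_2 from -2x_2^2x_3^2 - 2x_2^2x_3 - 2x_2^2 - 3x_3 - 2 → -3x_2^2x_3 + 2x_2^2 - 3x_3 - 2
  leading term x_2^2x_3: no divisor's leading term divides it; move -3x_2^2x_3 to the remainder.
  leading term x_2^2: no divisor's leading term divides it; move 2x_2^2 to the remainder.
  leading term x_3: no divisor's leading term divides it; move -3x_3 to the remainder.
  leading term 1: no divisor's leading term divides it; move -2 to the remainder.
  remainder 2x_2^4 - 3x_2^2x_3 + 2x_2^2 - 3x_3 - 2 ≠ 0; add g_5 = 2x_2^4 - 3x_2^2x_3 + 2x_2^2 - 3x_3 - 2 to the basis.

S(f_3,g_4): lcm = x_1x_2^4x_3. S = -3x_1x_2^2 - 3x_1 + x_2^4x_3 + x_2^2x_3.
  leading term x_1x_2^2: subtract (x_2^2)·f_1 from -3x_1x_2^2 - 3x_1 + x_2^4x_3 + x_2^2x_3 → -3x_1 + x_2^2x_3
  leading term x_1: subtract (1)·f_1 from -3x_1 + x_2^2x_3 → 0
  remainder 0.

S(f_1,g_5): leading monomials are coprime, so the S-polynomial reduces to 0 (Buchberger's first criterion).
S(f_2,g_5): leading monomials are coprime, so the S-polynomial reduces to 0 (Buchberger's first criterion).
S(f_3,g_5): lcm = x_1x_2^4. S = -2x_1x_2^2x_3 + x_1x_2^2 - 2x_1x_3 + x_1 + x_2^4 + x_2^2.
  leading term x_1x_2^2x_3: subtract (3x_2^2x_3)·f_1 from -2x_1x_2^2x_3 + x_1x_2^2 - 2x_1x_3 + x_1 + x_2^4 + x_2^2 → x_1x_2^2 - 2x_1x_3 + x_1 - 3x_2^4x_3^2 + x_2^4 + x_2^2
  leading term x_1x_2^2: subtract (2x_2^2)·f_1 from x_1x_2^2 - 2x_1x_3 + x_1 - 3x_2^4x_3^2 + x_2^4 + x_2^2 → -2x_1x_3 + x_1 - 3x_2^4x_3^2 - 2x_2^4x_3 + x_2^4 + x_2^2
  leading term x_1x_3: subtract (3x_3)·f_1 from -2x_1x_3 + x_1 - 3x_2^4x_3^2 - 2x_2^4x_3 + x_2^4 + x_2^2 → x_1 - 3x_2^4x_3^2 - 2x_2^4x_3 + x_2^4 - 3x_2^2x_3^2 + x_2^2
  leading term x_1: subtract (2)·f_1 from x_1 - 3x_2^4x_3^2 - 2x_2^4x_3 + x_2^4 - 3x_2^2x_3^2 + x_2^2 → -3x_2^4x_3^2 - 2x_2^4x_3 + x_2^4 - 3x_2^2x_3^2 - 2x_2^2x_3 + x_2^2
  leading term x_2^4x_3^2: subtract (-2x_2^4)·f_2 from -3x_2^4x_3^2 - 2x_2^4x_3 + x_2^4 - 3x_2^2x_3^2 - 2x_2^2x_3 + x_2^2 → -3x_2^2x_3^2 - 2x_2^2x_3 + x_2^2
  leading term x_2^2x_3^2: subtract (-2x_2^2)·f_2 from -3x_2^2x_3^2 - 2x_2^2x_3 + x_2^2 → 0
  remainder 0.

S(g_4,g_5): lcm = x_2^4x_3. S = -2x_2^2x_3^2 + x_2^2x_3 + 3x_2^2 - 2x_3^2 + x_3 + 3.
  leading term x_2^2x_3^2: subtract (x_2^2)·f_2 from -2x_2^2x_3^2 + x_2^2x_3 + 3x_2^2 - 2x_3^2 + x_3 + 3 → -2x_3^2 + x_3 + 3
  leading term x_3^2: subtract (1)·f_2 from -2x_3^2 + x_3 + 3 → 0
  remainder 0.

Every S-polynomial of the final basis reduces to 0, so we have a Gröbner basis.
Inter-reduce: drop elements whose leading term is divisible by another's, tail-reduce, and make monic.

G = {x_1 + 2x_2^2x_3, x_2^4 + 2x_2^2x_3 + x_2^2 + 2x_3 - 1, x_3^2 + 3x_3 + 2}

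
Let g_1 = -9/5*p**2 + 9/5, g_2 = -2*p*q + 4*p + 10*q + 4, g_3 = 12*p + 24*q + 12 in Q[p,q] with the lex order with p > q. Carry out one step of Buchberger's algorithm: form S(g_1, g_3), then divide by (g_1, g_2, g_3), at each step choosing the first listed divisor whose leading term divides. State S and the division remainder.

lcm(LM(g_1), LM(g_3)) = p**2.
S = (lcm/LT(g_1))·g_1 − (lcm/LT(g_3))·g_3 = -2*p*q - p - 1.
Reduce S modulo (g_1, g_2, g_3) in that order:
  leading term p*q: subtract (1)·g_2 from -2*p*q - p - 1 → -5*p - 10*q - 5
  leading term p: subtract (-5/12)·g_3 from -5*p - 10*q - 5 → 0
The remainder is 0, so this S-polynomial contributes no new basis element.

S(g_1, g_3) = -2*p*q - p - 1; remainder on division = 0.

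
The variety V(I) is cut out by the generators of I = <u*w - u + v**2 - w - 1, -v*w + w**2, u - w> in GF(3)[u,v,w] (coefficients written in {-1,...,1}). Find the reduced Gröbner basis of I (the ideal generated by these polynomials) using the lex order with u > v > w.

f_1 = u*w - u + v**2 - w - 1, LT = u*w.
f_2 = -v*w + w**2, LT = v*w.
f_3 = u - w, LT = u.

S(f_1,f_2): lcm = u*v*w. S = -u*v + u*w**2 + v**3 - v*w - v.
  reduce S modulo (f_1, f_2, f_3):
  remainder v**3 - v**2 - v - w**3 - w**2 + 1 ≠ 0; add g_4 = v**3 - v**2 - v - w**3 - w**2 + 1 to the basis.

S(f_1,f_3): lcm = u*w. S = -u + v**2 + w**2 - w - 1.
  reduce S modulo (f_1, f_2, f_3, g_4):
  remainder v**2 + w**2 + w - 1 ≠ 0; add g_5 = v**2 + w**2 + w - 1 to the basis.

S(f_2,g_4): lcm = v**3*w. S = -v**2*w**2 + v**2*w + v*w + w**4 + w**3 - w.
  reduce S modulo (f_1, f_2, f_3, g_4, g_5):
  remainder -w**3 + w**2 - w ≠ 0; add g_6 = -w**3 + w**2 - w to the basis.

The other S-polynomials (S(f_2,f_3), S(f_1,g_4), S(f_3,g_4), S(f_1,g_5), S(f_2,g_5), S(f_3,g_5), S(g_4,g_5), S(f_1,g_6), S(f_2,g_6), S(f_3,g_6), S(g_4,g_6), S(g_5,g_6)) all reduce to 0 modulo the current basis, so we have a Gröbner basis.
Inter-reduce: drop elements whose leading term is divisible by another's, tail-reduce, and make monic.

G = {u - w, v**2 + w**2 + w - 1, v*w - w**2, w**3 - w**2 + w}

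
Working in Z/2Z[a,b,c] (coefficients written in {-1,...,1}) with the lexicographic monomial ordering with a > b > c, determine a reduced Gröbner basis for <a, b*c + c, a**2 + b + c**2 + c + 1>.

G = {a, b + c**2 + c + 1, c**3 + c**2}

f_1 = a, LT = a.
f_2 = b*c + c, LT = b*c.
f_3 = a**2 + b + c**2 + c + 1, LT = a**2.

S(f_1,f_3): lcm = a**2. S = b + c**2 + c + 1.
  leading term b: no divisor's leading term divides it; move b to the remainder.
  leading term c**2: no divisor's leading term divides it; move c**2 to the remainder.
  leading term c: no divisor's leading term divides it; move c to the remainder.
  leading term 1: no divisor's leading term divides it; move 1 to the remainder.
  remainder b + c**2 + c + 1 ≠ 0; add g_4 = b + c**2 + c + 1 to the basis.

S(f_2,g_4): lcm = b*c. S = c**3 + c**2.
  leading term c**3: no divisor's leading term divides it; move c**3 to the remainder.
  leading term c**2: no divisor's leading term divides it; move c**2 to the remainder.
  remainder c**3 + c**2 ≠ 0; add g_5 = c**3 + c**2 to the basis.

The other S-polynomials (S(f_1,f_2), S(f_2,f_3), S(f_1,g_4), S(f_3,g_4), S(f_1,g_5), S(f_2,g_5), S(f_3,g_5), S(g_4,g_5)) all reduce to 0 modulo the current basis, so we have a Gröbner basis.
Inter-reduce: drop elements whose leading term is divisible by another's, tail-reduce, and make monic.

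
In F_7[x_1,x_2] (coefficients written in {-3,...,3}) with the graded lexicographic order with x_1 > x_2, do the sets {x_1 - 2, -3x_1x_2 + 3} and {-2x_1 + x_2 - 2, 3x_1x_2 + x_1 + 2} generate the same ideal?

No, the ideals differ.

Two ideals are equal iff their reduced Gröbner bases coincide (the reduced basis is unique for a fixed ordering).
Buchberger on the first generating set:
f_1 = x_1 - 2, LT = x_1.
f_2 = -3x_1x_2 + 3, LT = x_1x_2.

S(f_1,f_2): lcm = x_1x_2. S = -2x_2 + 1.
  leading term x_2: no divisor's leading term divides it; move -2x_2 to the remainder.
  leading term 1: no divisor's leading term divides it; move 1 to the remainder.
  remainder -2x_2 + 1 ≠ 0; add g_3 = -2x_2 + 1 to the basis.

The other S-polynomials (S(f_1,g_3), S(f_2,g_3)) all reduce to 0 modulo the current basis, so we have a Gröbner basis.
Inter-reduce: drop elements whose leading term is divisible by another's, tail-reduce, and make monic.
Reduced Gröbner basis: {x_1 - 2, x_2 + 3}.

Buchberger on the second generating set:
h_1 = -2x_1 + x_2 - 2, LT = x_1.
h_2 = 3x_1x_2 + x_1 + 2, LT = x_1x_2.

S(h_1,h_2): lcm = x_1x_2. S = 3x_2^{2} + 2x_1 + x_2 - 3.
  leading term x_2^{2}: no divisor's leading term divides it; move 3x_2^{2} to the remainder.
  leading term x_1: subtract (-1)·h_1 from 2x_1 + x_2 - 3 → 2x_2 + 2
  leading term x_2: no divisor's leading term divides it; move 2x_2 to the remainder.
  leading term 1: no divisor's leading term divides it; move 2 to the remainder.
  remainder 3x_2^{2} + 2x_2 + 2 ≠ 0; add k_3 = 3x_2^{2} + 2x_2 + 2 to the basis.

The other S-polynomials (S(h_1,k_3), S(h_2,k_3)) all reduce to 0 modulo the current basis, so we have a Gröbner basis.
Inter-reduce: drop elements whose leading term is divisible by another's, tail-reduce, and make monic.
Reduced Gröbner basis: {x_2^{2} + 3x_2 + 3, x_1 + 3x_2 + 1}.

These differ, so the ideals are not equal.
The choice of monomial ordering does not affect the verdict — as long as both bases are computed under the same ordering, their equality decides ideal equality.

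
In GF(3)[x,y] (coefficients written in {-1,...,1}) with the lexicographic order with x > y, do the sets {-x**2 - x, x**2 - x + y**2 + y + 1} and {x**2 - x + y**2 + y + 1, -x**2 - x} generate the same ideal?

For a fixed monomial order, each ideal has a unique reduced Gröbner basis; comparing bases decides equality.
Buchberger on the first generating set:
f_1 = -x**2 - x, LT = x**2.
f_2 = x**2 - x + y**2 + y + 1, LT = x**2.

S(f_1,f_2): lcm = x**2. S = -x - y**2 - y - 1.
  reduce S modulo (f_1, f_2):
  remainder -x - y**2 - y - 1 ≠ 0; add g_3 = -x - y**2 - y - 1 to the basis.

S(f_1,g_3): lcm = x**2. S = -x*y**2 - x*y.
  reduce S modulo (f_1, f_2, g_3):
  remainder y**4 - y**3 - y**2 + y ≠ 0; add g_4 = y**4 - y**3 - y**2 + y to the basis.

The other S-polynomials (S(f_2,g_3), S(f_1,g_4), S(f_2,g_4), S(g_3,g_4)) all reduce to 0 modulo the current basis, so we have a Gröbner basis.
Inter-reduce: drop elements whose leading term is divisible by another's, tail-reduce, and make monic.
Reduced Gröbner basis: {x + y**2 + y + 1, y**4 - y**3 - y**2 + y}.

Buchberger on the second generating set:
h_1 = x**2 - x + y**2 + y + 1, LT = x**2.
h_2 = -x**2 - x, LT = x**2.

S(h_1,h_2): lcm = x**2. S = x + y**2 + y + 1.
  reduce S modulo (h_1, h_2):
  remainder x + y**2 + y + 1 ≠ 0; add k_3 = x + y**2 + y + 1 to the basis.

S(h_1,k_3): lcm = x**2. S = -x*y**2 - x*y + x + y**2 + y + 1.
  reduce S modulo (h_1, h_2, k_3):
  remainder y**4 - y**3 - y**2 + y ≠ 0; add k_4 = y**4 - y**3 - y**2 + y to the basis.

The other S-polynomials (S(h_2,k_3), S(h_1,k_4), S(h_2,k_4), S(k_3,k_4)) all reduce to 0 modulo the current basis, so we have a Gröbner basis.
Inter-reduce: drop elements whose leading term is divisible by another's, tail-reduce, and make monic.
Reduced Gröbner basis: {x + y**2 + y + 1, y**4 - y**3 - y**2 + y}.

The two bases agree; hence the ideals are identical.

Yes, the ideals are equal.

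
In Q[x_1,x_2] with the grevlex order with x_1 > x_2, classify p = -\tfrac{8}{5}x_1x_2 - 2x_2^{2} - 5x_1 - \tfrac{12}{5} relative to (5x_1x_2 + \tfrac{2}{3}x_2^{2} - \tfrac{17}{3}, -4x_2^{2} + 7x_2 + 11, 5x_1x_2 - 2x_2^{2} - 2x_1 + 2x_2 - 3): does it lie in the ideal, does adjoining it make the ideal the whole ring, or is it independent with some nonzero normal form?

Adjoining -\tfrac{8}{5}x_1x_2 - 2x_2^{2} - 5x_1 - \tfrac{12}{5} makes the ideal the whole ring: the system is inconsistent.

First compute the reduced Gröbner basis of I by Buchberger's algorithm.
f_1 = 5x_1x_2 + \tfrac{2}{3}x_2^{2} - \tfrac{17}{3}, LT = x_1x_2.
f_2 = -4x_2^{2} + 7x_2 + 11, LT = x_2^{2}.
f_3 = 5x_1x_2 - 2x_2^{2} - 2x_1 + 2x_2 - 3, LT = x_1x_2.

S(f_1,f_2): lcm = x_1x_2^{2}. S = \tfrac{2}{15}x_2^{3} + \tfrac{7}{4}x_1x_2 + \tfrac{11}{4}x_1 - \tfrac{17}{15}x_2.
  leading term x_2^{3}: subtract (-\tfrac{1}{30}x_2)·f_2 from \tfrac{2}{15}x_2^{3} + \tfrac{7}{4}x_1x_2 + \tfrac{11}{4}x_1 - \tfrac{17}{15}x_2 → \tfrac{7}{4}x_1x_2 + \tfrac{7}{30}x_2^{2} + \tfrac{11}{4}x_1 - \tfrac{23}{30}x_2
  leading term x_1x_2: subtract (\tfrac{7}{20})·f_1 from \tfrac{7}{4}x_1x_2 + \tfrac{7}{30}x_2^{2} + \tfrac{11}{4}x_1 - \tfrac{23}{30}x_2 → \tfrac{11}{4}x_1 - \tfrac{23}{30}x_2 + \tfrac{119}{60}
  leading term x_1: no divisor's leading term divides it; move \tfrac{11}{4}x_1 to the remainder.
  leading term x_2: no divisor's leading term divides it; move -\tfrac{23}{30}x_2 to the remainder.
  leading term 1: no divisor's leading term divides it; move \tfrac{119}{60} to the remainder.
  remainder \tfrac{11}{4}x_1 - \tfrac{23}{30}x_2 + \tfrac{119}{60} ≠ 0; add h_4 = \tfrac{11}{4}x_1 - \tfrac{23}{30}x_2 + \tfrac{119}{60} to the basis.

S(f_1,f_3): lcm = x_1x_2. S = \tfrac{8}{15}x_2^{2} + \tfrac{2}{5}x_1 - \tfrac{2}{5}x_2 - \tfrac{8}{15}.
  leading term x_2^{2}: subtract (-\tfrac{2}{15})·f_2 from \tfrac{8}{15}x_2^{2} + \tfrac{2}{5}x_1 - \tfrac{2}{5}x_2 - \tfrac{8}{15} → \tfrac{2}{5}x_1 + \tfrac{8}{15}x_2 + \tfrac{14}{15}
  leading term x_1: subtract (\tfrac{8}{55})·h_4 from \tfrac{2}{5}x_1 + \tfrac{8}{15}x_2 + \tfrac{14}{15} → \tfrac{532}{825}x_2 + \tfrac{532}{825}
  leading term x_2: no divisor's leading term divides it; move \tfrac{532}{825}x_2 to the remainder.
  leading term 1: no divisor's leading term divides it; move \tfrac{532}{825} to the remainder.
  remainder \tfrac{532}{825}x_2 + \tfrac{532}{825} ≠ 0; add h_5 = \tfrac{532}{825}x_2 + \tfrac{532}{825} to the basis.

S(f_2,f_3): lcm = x_1x_2^{2}. S = \tfrac{2}{5}x_2^{3} - \tfrac{27}{20}x_1x_2 - \tfrac{2}{5}x_2^{2} - \tfrac{11}{4}x_1 + \tfrac{3}{5}x_2.
  leading term x_2^{3}: subtract (-\tfrac{1}{10}x_2)·f_2 from \tfrac{2}{5}x_2^{3} - \tfrac{27}{20}x_1x_2 - \tfrac{2}{5}x_2^{2} - \tfrac{11}{4}x_1 + \tfrac{3}{5}x_2 → -\tfrac{27}{20}x_1x_2 + \tfrac{3}{10}x_2^{2} - \tfrac{11}{4}x_1 + \tfrac{17}{10}x_2
  leading term x_1x_2: subtract (-\tfrac{27}{100})·f_1 from -\tfrac{27}{20}x_1x_2 + \tfrac{3}{10}x_2^{2} - \tfrac{11}{4}x_1 + \tfrac{17}{10}x_2 → \tfrac{12}{25}x_2^{2} - \tfrac{11}{4}x_1 + \tfrac{17}{10}x_2 - \tfrac{153}{100}
  leading term x_2^{2}: subtract (-\tfrac{3}{25})·f_2 from \tfrac{12}{25}x_2^{2} - \tfrac{11}{4}x_1 + \tfrac{17}{10}x_2 - \tfrac{153}{100} → -\tfrac{11}{4}x_1 + \tfrac{127}{50}x_2 - \tfrac{21}{100}
  leading term x_1: subtract (-1)·h_4 from -\tfrac{11}{4}x_1 + \tfrac{127}{50}x_2 - \tfrac{21}{100} → \tfrac{133}{75}x_2 + \tfrac{133}{75}
  leading term x_2: subtract (\tfrac{11}{4})·h_5 from \tfrac{133}{75}x_2 + \tfrac{133}{75} → 0
  remainder 0.

S(f_1,h_4): lcm = x_1x_2. S = \tfrac{68}{165}x_2^{2} - \tfrac{119}{165}x_2 - \tfrac{17}{15}.
  leading term x_2^{2}: subtract (-\tfrac{17}{165})·f_2 from \tfrac{68}{165}x_2^{2} - \tfrac{119}{165}x_2 - \tfrac{17}{15} → 0
  remainder 0.

S(f_2,h_4): leading monomials are coprime, so the S-polynomial reduces to 0 (Buchberger's first criterion).
S(f_3,h_4): lcm = x_1x_2. S = -\tfrac{4}{33}x_2^{2} - \tfrac{2}{5}x_1 - \tfrac{53}{165}x_2 - \tfrac{3}{5}.
  leading term x_2^{2}: subtract (\tfrac{1}{33})·f_2 from -\tfrac{4}{33}x_2^{2} - \tfrac{2}{5}x_1 - \tfrac{53}{165}x_2 - \tfrac{3}{5} → -\tfrac{2}{5}x_1 - \tfrac{8}{15}x_2 - \tfrac{14}{15}
  leading term x_1: subtract (-\tfrac{8}{55})·h_4 from -\tfrac{2}{5}x_1 - \tfrac{8}{15}x_2 - \tfrac{14}{15} → -\tfrac{532}{825}x_2 - \tfrac{532}{825}
  leading term x_2: subtract (-1)·h_5 from -\tfrac{532}{825}x_2 - \tfrac{532}{825} → 0
  remainder 0.

S(f_1,h_5): lcm = x_1x_2. S = \tfrac{2}{15}x_2^{2} - x_1 - \tfrac{17}{15}.
  leading term x_2^{2}: subtract (-\tfrac{1}{30})·f_2 from \tfrac{2}{15}x_2^{2} - x_1 - \tfrac{17}{15} → -x_1 + \tfrac{7}{30}x_2 - \tfrac{23}{30}
  leading term x_1: subtract (-\tfrac{4}{11})·h_4 from -x_1 + \tfrac{7}{30}x_2 - \tfrac{23}{30} → -\tfrac{1}{22}x_2 - \tfrac{1}{22}
  leading term x_2: subtract (-\tfrac{75}{1064})·h_5 from -\tfrac{1}{22}x_2 - \tfrac{1}{22} → 0
  remainder 0.

S(f_2,h_5): lcm = x_2^{2}. S = -\tfrac{11}{4}x_2 - \tfrac{11}{4}.
  leading term x_2: subtract (-\tfrac{9075}{2128})·h_5 from -\tfrac{11}{4}x_2 - \tfrac{11}{4} → 0
  remainder 0.

S(f_3,h_5): lcm = x_1x_2. S = -\tfrac{2}{5}x_2^{2} - \tfrac{7}{5}x_1 + \tfrac{2}{5}x_2 - \tfrac{3}{5}.
  leading term x_2^{2}: subtract (\tfrac{1}{10})·f_2 from -\tfrac{2}{5}x_2^{2} - \tfrac{7}{5}x_1 + \tfrac{2}{5}x_2 - \tfrac{3}{5} → -\tfrac{7}{5}x_1 - \tfrac{3}{10}x_2 - \tfrac{17}{10}
  leading term x_1: subtract (-\tfrac{28}{55})·h_4 from -\tfrac{7}{5}x_1 - \tfrac{3}{10}x_2 - \tfrac{17}{10} → -\tfrac{1139}{1650}x_2 - \tfrac{1139}{1650}
  leading term x_2: subtract (-\tfrac{1139}{1064})·h_5 from -\tfrac{1139}{1650}x_2 - \tfrac{1139}{1650} → 0
  remainder 0.

S(h_4,h_5): leading monomials are coprime, so the S-polynomial reduces to 0 (Buchberger's first criterion).
Every S-polynomial of the final basis reduces to 0, so we have a Gröbner basis.
Inter-reduce: drop elements whose leading term is divisible by another's, tail-reduce, and make monic.
Reduced Gröbner basis: {x_1 + 1, x_2 + 1}.
Label its elements g_1 = x_1 + 1, g_2 = x_2 + 1.

Reduce p = -\tfrac{8}{5}x_1x_2 - 2x_2^{2} - 5x_1 - \tfrac{12}{5} modulo G:
  leading term x_1x_2: subtract (-\tfrac{8}{5}x_2)·g_1 from -\tfrac{8}{5}x_1x_2 - 2x_2^{2} - 5x_1 - \tfrac{12}{5} → -2x_2^{2} - 5x_1 + \tfrac{8}{5}x_2 - \tfrac{12}{5}
  leading term x_2^{2}: subtract (-2x_2)·g_2 from -2x_2^{2} - 5x_1 + \tfrac{8}{5}x_2 - \tfrac{12}{5} → -5x_1 + \tfrac{18}{5}x_2 - \tfrac{12}{5}
  leading term x_1: subtract (-5)·g_1 from -5x_1 + \tfrac{18}{5}x_2 - \tfrac{12}{5} → \tfrac{18}{5}x_2 + \tfrac{13}{5}
  leading term x_2: subtract (\tfrac{18}{5})·g_2 from \tfrac{18}{5}x_2 + \tfrac{13}{5} → -1
  leading term 1: no divisor's leading term divides it; move -1 to the remainder.
  normal form = -1.
The normal form is nonzero, so p ∉ I. Since p minus its normal form lies in I, I + (p) = I + (r) where r = -1; decide whether this ideal is the whole ring.
Here r = -1 is a nonzero constant, hence a unit: 1 ∈ I + (p), the Gröbner basis of I + (p) is {1}, and the enlarged system has no common solution — adjoining p is inconsistent.

Ideal membership is decidable via reduction modulo a Gröbner basis.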